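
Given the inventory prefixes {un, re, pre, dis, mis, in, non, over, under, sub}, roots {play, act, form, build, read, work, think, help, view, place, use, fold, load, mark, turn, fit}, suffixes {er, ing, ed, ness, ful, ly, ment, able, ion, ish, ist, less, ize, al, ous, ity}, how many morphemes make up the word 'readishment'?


Segmenting 'readishment' against the inventory:
  'read' -> root (morpheme 1)
  'ish' -> suffix (morpheme 2)
  'ment' -> suffix (morpheme 3)
Total morphemes: 3

3


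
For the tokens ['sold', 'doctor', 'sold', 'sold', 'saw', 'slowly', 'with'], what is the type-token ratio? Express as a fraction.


Tokens: 7
Unique types: ('doctor', 'saw', 'slowly', 'sold', 'with') = 5
TTR = 5/7
Already in lowest terms.

5/7


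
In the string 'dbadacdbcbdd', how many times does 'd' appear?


Scanning 'dbadacdbcbdd' for 'd':
  Position 0: 'd' -> MATCH (count: 1)
  Position 3: 'd' -> MATCH (count: 2)
  Position 6: 'd' -> MATCH (count: 3)
  Position 10: 'd' -> MATCH (count: 4)
  Position 11: 'd' -> MATCH (count: 5)
Total occurrences of 'd': 5

5


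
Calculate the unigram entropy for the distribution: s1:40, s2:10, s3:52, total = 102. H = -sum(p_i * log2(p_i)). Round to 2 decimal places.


Computing entropy H = -sum(p_i * log2(p_i)):
  s1: p = 40/102 = 0.3922, -p*log2(p) = 0.5296
  s2: p = 10/102 = 0.0980, -p*log2(p) = 0.3285
  s3: p = 52/102 = 0.5098, -p*log2(p) = 0.4955
H = sum of terms = 1.3536
Rounded to 2 decimals: 1.35

1.35


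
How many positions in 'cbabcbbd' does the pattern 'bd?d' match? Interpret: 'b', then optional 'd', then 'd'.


Pattern: bd?d means 'b', then optional 'd', then 'd'.
Scanning 'cbabcbbd' position-by-position:
  Pos 0: window 'cba' -> no
  Pos 1: window 'bab' -> no
  Pos 2: window 'abc' -> no
  Pos 3: window 'bcb' -> no
  Pos 4: window 'cbb' -> no
  Pos 5: window 'bbd' -> no
  Pos 6: window 'bd' -> MATCH
  Pos 7: window 'd' -> no
Total matches: 1

1


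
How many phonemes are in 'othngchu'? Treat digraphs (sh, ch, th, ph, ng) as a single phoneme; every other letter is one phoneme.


Parsing 'othngchu' greedily, digraphs first:
  'o' -> vowel phoneme (phonemes so far: 1)
  'th' -> digraph (1 consonant phoneme) (phonemes so far: 2)
  'ng' -> digraph (1 consonant phoneme) (phonemes so far: 3)
  'ch' -> digraph (1 consonant phoneme) (phonemes so far: 4)
  'u' -> vowel phoneme (phonemes so far: 5)
Total phonemes: 5

5


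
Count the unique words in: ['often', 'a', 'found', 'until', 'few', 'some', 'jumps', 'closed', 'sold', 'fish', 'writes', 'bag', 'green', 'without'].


Listing all tokens and tracking unique types:
  Token 1: 'often' -> NEW (unique so far: 1)
  Token 2: 'a' -> NEW (unique so far: 2)
  Token 3: 'found' -> NEW (unique so far: 3)
  Token 4: 'until' -> NEW (unique so far: 4)
  Token 5: 'few' -> NEW (unique so far: 5)
  Token 6: 'some' -> NEW (unique so far: 6)
  Token 7: 'jumps' -> NEW (unique so far: 7)
  Token 8: 'closed' -> NEW (unique so far: 8)
  Token 9: 'sold' -> NEW (unique so far: 9)
  Token 10: 'fish' -> NEW (unique so far: 10)
  Token 11: 'writes' -> NEW (unique so far: 11)
  Token 12: 'bag' -> NEW (unique so far: 12)
  Token 13: 'green' -> NEW (unique so far: 13)
  Token 14: 'without' -> NEW (unique so far: 14)
Unique types: ('a', 'bag', 'closed', 'few', 'fish', 'found', 'green', 'jumps', 'often', 'sold', 'some', 'until', 'without', 'writes')
Vocabulary size: 14

14


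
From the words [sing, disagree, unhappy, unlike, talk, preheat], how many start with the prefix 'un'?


Checking each word for prefix 'un':
  'sing' -> no (count: 0)
  'disagree' -> no (count: 0)
  'unhappy' -> YES, starts with 'un' (count: 1)
  'unlike' -> YES, starts with 'un' (count: 2)
  'talk' -> no (count: 2)
  'preheat' -> no (count: 2)
Total with prefix 'un': 2

2


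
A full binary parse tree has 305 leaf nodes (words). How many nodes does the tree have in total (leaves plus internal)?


Leaf nodes (terminals): 305
Internal nodes = n - 1 = 305 - 1 = 304
Total = leaves + internal = 305 + 304 = 609

609


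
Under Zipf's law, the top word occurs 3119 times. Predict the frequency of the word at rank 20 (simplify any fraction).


Zipf's law: freq(rank) = f1 / rank
f1 = 3119, rank = 20
freq = 3119 / 20
GCD(3119, 20) = 1
Simplified: 3119/20

3119/20


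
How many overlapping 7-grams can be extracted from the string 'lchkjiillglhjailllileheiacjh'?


String 'lchkjiillglhjailllileheiacjh' has length L = 28.
Number of overlapping n-grams = L - n + 1
Substituting: 28 - 7 + 1 = 22

22


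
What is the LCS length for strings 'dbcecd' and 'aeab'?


DP table for LCS of 'dbcecd' and 'aeab':
       a  e  a  b
    0  0  0  0  0
  d 0  0  0  0  0
  b 0  0  0  0  1
  c 0  0  0  0  1
  e 0  0  1  1  1
  c 0  0  1  1  1
  d 0  0  1  1  1
LCS: 'b'
LCS length = 1

1


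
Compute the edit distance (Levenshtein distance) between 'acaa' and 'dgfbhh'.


Building DP table for s1='acaa' (len 4) and s2='dgfbhh' (len 6):
       d  g  f  b  h  h
    0  1  2  3  4  5  6
  a 1  1  2  3  4  5  6
  c 2  2  2  3  4  5  6
  a 3  3  3  3  4  5  6
  a 4  4  4  4  4  5  6
Edit distance = dp[4][6] = 6

6


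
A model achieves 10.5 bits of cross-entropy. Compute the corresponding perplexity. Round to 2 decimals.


Perplexity formula: PP = 2^H
H = 10.5
PP = 2^10.5
Decompose: 2^10.5 = 2^10 * 2^0.5 = 2^10 * sqrt(2)
2^10 = 1024, sqrt(2) ~ 1.4142136
PP ~ 1024 * 1.4142136 = 1448.1547264
Rounded to 2 decimals: 1448.15

1448.15


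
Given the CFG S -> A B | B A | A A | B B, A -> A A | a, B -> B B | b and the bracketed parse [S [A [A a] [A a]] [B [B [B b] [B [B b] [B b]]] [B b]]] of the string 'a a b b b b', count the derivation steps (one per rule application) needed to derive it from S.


Every bracketed nonterminal node [X ...] in the tree is produced by exactly one rule application.
Reading the tree off as a leftmost derivation:
  Step 1: S  =>  A B   (applied S -> A B)
  Step 2: A B  =>  A A B   (applied A -> A A)
  Step 3: A A B  =>  a A B   (applied A -> a)
  Step 4: a A B  =>  a a B   (applied A -> a)
  Step 5: a a B  =>  a a B B   (applied B -> B B)
  Step 6: a a B B  =>  a a B B B   (applied B -> B B)
  Step 7: a a B B B  =>  a a b B B   (applied B -> b)
  Step 8: a a b B B  =>  a a b B B B   (applied B -> B B)
  Step 9: a a b B B B  =>  a a b b B B   (applied B -> b)
  Step 10: a a b b B B  =>  a a b b b B   (applied B -> b)
  Step 11: a a b b b B  =>  a a b b b b   (applied B -> b)
Final yield: a a b b b b
Total rewrite steps: 11

11


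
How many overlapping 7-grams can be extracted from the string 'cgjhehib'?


String 'cgjhehib' has length L = 8.
Number of overlapping n-grams = L - n + 1
Substituting: 8 - 7 + 1 = 2

2


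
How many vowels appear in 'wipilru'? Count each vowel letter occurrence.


Scanning each character of 'wipilru':
  Position 1: 'w' -> consonant (running count: 0)
  Position 2: 'i' -> vowel (running count: 1)
  Position 3: 'p' -> consonant (running count: 1)
  Position 4: 'i' -> vowel (running count: 2)
  Position 5: 'l' -> consonant (running count: 2)
  Position 6: 'r' -> consonant (running count: 2)
  Position 7: 'u' -> vowel (running count: 3)
Total vowels: 3

3


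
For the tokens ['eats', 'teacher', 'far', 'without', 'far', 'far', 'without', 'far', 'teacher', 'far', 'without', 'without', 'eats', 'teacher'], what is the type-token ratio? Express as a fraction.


Tokens: 14
Unique types: ('eats', 'far', 'teacher', 'without') = 4
TTR = 4/14
Simplify: divide both by 2 -> 2/7
TTR = 2/7

2/7


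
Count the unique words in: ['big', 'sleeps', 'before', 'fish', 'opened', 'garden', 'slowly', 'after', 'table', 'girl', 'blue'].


Listing all tokens and tracking unique types:
  Token 1: 'big' -> NEW (unique so far: 1)
  Token 2: 'sleeps' -> NEW (unique so far: 2)
  Token 3: 'before' -> NEW (unique so far: 3)
  Token 4: 'fish' -> NEW (unique so far: 4)
  Token 5: 'opened' -> NEW (unique so far: 5)
  Token 6: 'garden' -> NEW (unique so far: 6)
  Token 7: 'slowly' -> NEW (unique so far: 7)
  Token 8: 'after' -> NEW (unique so far: 8)
  Token 9: 'table' -> NEW (unique so far: 9)
  Token 10: 'girl' -> NEW (unique so far: 10)
  Token 11: 'blue' -> NEW (unique so far: 11)
Unique types: ('after', 'before', 'big', 'blue', 'fish', 'garden', 'girl', 'opened', 'sleeps', 'slowly', 'table')
Vocabulary size: 11

11


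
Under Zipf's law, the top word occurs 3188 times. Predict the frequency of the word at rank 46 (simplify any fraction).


Zipf's law: freq(rank) = f1 / rank
f1 = 3188, rank = 46
freq = 3188 / 46
GCD(3188, 46) = 2
Simplified: 1594/23

1594/23


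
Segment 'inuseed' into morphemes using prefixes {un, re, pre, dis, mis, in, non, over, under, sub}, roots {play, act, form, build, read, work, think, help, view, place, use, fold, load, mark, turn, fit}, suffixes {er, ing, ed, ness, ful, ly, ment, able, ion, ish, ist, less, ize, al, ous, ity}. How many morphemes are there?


Segmenting 'inuseed' against the inventory:
  'in' -> prefix (morpheme 1)
  'use' -> root (morpheme 2)
  'ed' -> suffix (morpheme 3)
Total morphemes: 3

3


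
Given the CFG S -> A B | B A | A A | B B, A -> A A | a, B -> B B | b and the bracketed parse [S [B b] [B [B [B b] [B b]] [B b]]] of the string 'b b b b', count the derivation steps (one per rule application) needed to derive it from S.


Every bracketed nonterminal node [X ...] in the tree is produced by exactly one rule application.
Reading the tree off as a leftmost derivation:
  Step 1: S  =>  B B   (applied S -> B B)
  Step 2: B B  =>  b B   (applied B -> b)
  Step 3: b B  =>  b B B   (applied B -> B B)
  Step 4: b B B  =>  b B B B   (applied B -> B B)
  Step 5: b B B B  =>  b b B B   (applied B -> b)
  Step 6: b b B B  =>  b b b B   (applied B -> b)
  Step 7: b b b B  =>  b b b b   (applied B -> b)
Final yield: b b b b
Total rewrite steps: 7

7


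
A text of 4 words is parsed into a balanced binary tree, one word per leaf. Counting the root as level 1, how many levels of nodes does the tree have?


In a balanced binary tree with n leaves the deepest leaf is ceil(log2(n)) edges below the root,
so counting node levels inclusive of root and leaves gives ceil(log2(n)) + 1 levels.
log2(4) = 2.0000
ceil(2.0000) = 2
levels = 2 + 1 = 3

3


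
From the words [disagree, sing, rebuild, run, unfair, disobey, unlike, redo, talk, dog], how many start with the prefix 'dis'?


Checking each word for prefix 'dis':
  'disagree' -> YES, starts with 'dis' (count: 1)
  'sing' -> no (count: 1)
  'rebuild' -> no (count: 1)
  'run' -> no (count: 1)
  'unfair' -> no (count: 1)
  'disobey' -> YES, starts with 'dis' (count: 2)
  'unlike' -> no (count: 2)
  'redo' -> no (count: 2)
  'talk' -> no (count: 2)
  'dog' -> no (count: 2)
Total with prefix 'dis': 2

2


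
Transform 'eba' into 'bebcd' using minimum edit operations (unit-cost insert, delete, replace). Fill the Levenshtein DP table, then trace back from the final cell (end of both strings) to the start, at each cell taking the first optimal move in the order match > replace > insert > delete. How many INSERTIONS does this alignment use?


Edit distance = 3. Backtracking from cell (3, 5) with preference match > replace > insert > delete,
then listing the resulting alignment 'eba' -> 'bebcd' left to right:
  Step 1: insert 'b' [insertion #1]
  Step 2: keep 'e'
  Step 3: keep 'b'
  Step 4: insert 'c' [insertion #2]
  Step 5: replace a->d
Total insertions: 2

2


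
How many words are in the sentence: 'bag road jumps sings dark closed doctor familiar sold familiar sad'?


Counting words by splitting on spaces:
  Word 1: 'bag'
  Word 2: 'road'
  Word 3: 'jumps'
  Word 4: 'sings'
  Word 5: 'dark'
  Word 6: 'closed'
  Word 7: 'doctor'
  Word 8: 'familiar'
  Word 9: 'sold'
  Word 10: 'familiar'
  Word 11: 'sad'
Total words: 11

11


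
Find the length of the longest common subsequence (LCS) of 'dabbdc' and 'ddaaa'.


DP table for LCS of 'dabbdc' and 'ddaaa':
       d  d  a  a  a
    0  0  0  0  0  0
  d 0  1  1  1  1  1
  a 0  1  1  2  2  2
  b 0  1  1  2  2  2
  b 0  1  1  2  2  2
  d 0  1  2  2  2  2
  c 0  1  2  2  2  2
LCS: 'da'
LCS length = 2

2


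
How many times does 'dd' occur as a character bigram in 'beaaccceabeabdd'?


Scanning 'beaaccceabeabdd' for bigram 'dd':
  Position 0: 'be' -> no
  Position 1: 'ea' -> no
  Position 2: 'aa' -> no
  Position 3: 'ac' -> no
  Position 4: 'cc' -> no
  Position 5: 'cc' -> no
  Position 6: 'ce' -> no
  Position 7: 'ea' -> no
  Position 8: 'ab' -> no
  Position 9: 'be' -> no
  Position 10: 'ea' -> no
  Position 11: 'ab' -> no
  Position 12: 'bd' -> no
  Position 13: 'dd' -> MATCH
Total matches: 1

1


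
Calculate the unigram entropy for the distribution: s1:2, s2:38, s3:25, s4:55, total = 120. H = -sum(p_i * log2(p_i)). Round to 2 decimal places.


Computing entropy H = -sum(p_i * log2(p_i)):
  s1: p = 2/120 = 0.0167, -p*log2(p) = 0.0984
  s2: p = 38/120 = 0.3167, -p*log2(p) = 0.5253
  s3: p = 25/120 = 0.2083, -p*log2(p) = 0.4715
  s4: p = 55/120 = 0.4583, -p*log2(p) = 0.5159
H = sum of terms = 1.6111
Rounded to 2 decimals: 1.61

1.61


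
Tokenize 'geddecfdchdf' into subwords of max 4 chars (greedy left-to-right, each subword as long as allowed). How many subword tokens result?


'geddecfdchdf' has 12 characters.
Chunking with max size 4:
  Chunk 1: 'gedd' (positions 0-3)
  Chunk 2: 'ecfd' (positions 4-7)
  Chunk 3: 'chdf' (positions 8-11)
Total chunks: ceil(12 / 4) = 3

3


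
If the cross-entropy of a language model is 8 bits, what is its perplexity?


Perplexity formula: PP = 2^H
H = 8
PP = 2^8
Steps: 2^1 = 2, 2^2 = 4, 2^3 = 8, 2^4 = 16, 2^5 = 32, 2^6 = 64, 2^7 = 128, 2^8 = 256
PP = 256

256


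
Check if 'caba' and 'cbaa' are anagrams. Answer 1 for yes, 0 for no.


Sort characters of 'caba': 'aabc'
Sort characters of 'cbaa': 'aabc'
Sorted forms match -> they ARE anagrams
Result: 1

1


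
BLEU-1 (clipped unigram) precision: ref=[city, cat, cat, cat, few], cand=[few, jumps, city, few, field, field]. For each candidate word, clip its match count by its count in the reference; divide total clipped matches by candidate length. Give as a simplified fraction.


Reference word counts: {'cat': 3, 'city': 1, 'few': 1}
Checking each candidate word (with clipping):
  'few' -> in reference (ref count 1, used 1/1) -> match (matches: 1)
  'jumps' -> not in reference -> no match (matches: 1)
  'city' -> in reference (ref count 1, used 1/1) -> match (matches: 2)
  'few' -> ref count 1 already used up (1/1) -> clipped, no match (matches: 2)
  'field' -> not in reference -> no match (matches: 2)
  'field' -> not in reference -> no match (matches: 2)
Clipped matches: 2, Candidate length: 6
Precision = 2/6 = 1/3

1/3


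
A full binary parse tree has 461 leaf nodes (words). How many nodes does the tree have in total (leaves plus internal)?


Leaf nodes (terminals): 461
Internal nodes = n - 1 = 461 - 1 = 460
Total = leaves + internal = 461 + 460 = 921

921


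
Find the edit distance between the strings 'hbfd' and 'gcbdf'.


Building DP table for s1='hbfd' (len 4) and s2='gcbdf' (len 5):
       g  c  b  d  f
    0  1  2  3  4  5
  h 1  1  2  3  4  5
  b 2  2  2  2  3  4
  f 3  3  3  3  3  3
  d 4  4  4  4  3  4
Edit distance = dp[4][5] = 4

4


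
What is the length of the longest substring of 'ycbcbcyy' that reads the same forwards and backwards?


Scanning 'ycbcbcyy' for palindromic substrings.
Substring at positions 0-6: 'ycbcbcy'.
Check: reverse('ycbcbcy') = 'ycbcbcy' -> palindrome confirmed.
Neighbouring characters ('-' / 'y') break symmetry, so it cannot extend further.
No longer palindromic substring exists; longest length = 7

7


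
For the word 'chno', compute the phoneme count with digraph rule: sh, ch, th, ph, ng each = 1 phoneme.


Parsing 'chno' greedily, digraphs first:
  'ch' -> digraph (1 consonant phoneme) (phonemes so far: 1)
  'n' -> consonant phoneme (phonemes so far: 2)
  'o' -> vowel phoneme (phonemes so far: 3)
Total phonemes: 3

3


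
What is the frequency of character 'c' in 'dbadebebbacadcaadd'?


Scanning 'dbadebebbacadcaadd' for 'c':
  Position 10: 'c' -> MATCH (count: 1)
  Position 13: 'c' -> MATCH (count: 2)
Total occurrences of 'c': 2

2


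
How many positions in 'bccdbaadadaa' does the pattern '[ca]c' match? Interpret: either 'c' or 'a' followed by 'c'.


Pattern: [ca]c means either 'c' or 'a' followed by 'c'.
Scanning 'bccdbaadadaa' position-by-position:
  Pos 0: window 'bc' -> no
  Pos 1: window 'cc' -> MATCH
  Pos 2: window 'cd' -> no
  Pos 3: window 'db' -> no
  Pos 4: window 'ba' -> no
  Pos 5: window 'aa' -> no
  Pos 6: window 'ad' -> no
  Pos 7: window 'da' -> no
  Pos 8: window 'ad' -> no
  Pos 9: window 'da' -> no
  Pos 10: window 'aa' -> no
  Pos 11: window 'a' -> no
Total matches: 1

1


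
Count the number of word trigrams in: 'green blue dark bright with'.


Word trigrams from [5] words:
  Trigram 1: (green blue dark)
  Trigram 2: (blue dark bright)
  Trigram 3: (dark bright with)
Total word trigrams: 5 - 2 = 3

3


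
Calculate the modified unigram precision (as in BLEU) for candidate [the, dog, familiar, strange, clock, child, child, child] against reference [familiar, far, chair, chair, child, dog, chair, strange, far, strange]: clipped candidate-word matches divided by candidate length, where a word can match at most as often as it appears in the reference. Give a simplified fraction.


Reference word counts: {'chair': 3, 'child': 1, 'dog': 1, 'familiar': 1, 'far': 2, 'strange': 2}
Checking each candidate word (with clipping):
  'the' -> not in reference -> no match (matches: 0)
  'dog' -> in reference (ref count 1, used 1/1) -> match (matches: 1)
  'familiar' -> in reference (ref count 1, used 1/1) -> match (matches: 2)
  'strange' -> in reference (ref count 2, used 1/2) -> match (matches: 3)
  'clock' -> not in reference -> no match (matches: 3)
  'child' -> in reference (ref count 1, used 1/1) -> match (matches: 4)
  'child' -> ref count 1 already used up (1/1) -> clipped, no match (matches: 4)
  'child' -> ref count 1 already used up (1/1) -> clipped, no match (matches: 4)
Clipped matches: 4, Candidate length: 8
Precision = 4/8 = 1/2

1/2


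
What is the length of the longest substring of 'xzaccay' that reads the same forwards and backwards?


Scanning 'xzaccay' for palindromic substrings.
Substring at positions 2-5: 'acca'.
Check: reverse('acca') = 'acca' -> palindrome confirmed.
Neighbouring characters ('z' / 'y') break symmetry, so it cannot extend further.
No longer palindromic substring exists; longest length = 4

4


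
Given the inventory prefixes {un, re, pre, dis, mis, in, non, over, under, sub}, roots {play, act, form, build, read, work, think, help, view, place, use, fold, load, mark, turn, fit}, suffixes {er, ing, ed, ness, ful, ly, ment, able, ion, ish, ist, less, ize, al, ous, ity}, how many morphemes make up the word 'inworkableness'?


Segmenting 'inworkableness' against the inventory:
  'in' -> prefix (morpheme 1)
  'work' -> root (morpheme 2)
  'able' -> suffix (morpheme 3)
  'ness' -> suffix (morpheme 4)
Total morphemes: 4

4


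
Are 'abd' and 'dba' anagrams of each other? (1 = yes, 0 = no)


Sort characters of 'abd': 'abd'
Sort characters of 'dba': 'abd'
Sorted forms match -> they ARE anagrams
Result: 1

1


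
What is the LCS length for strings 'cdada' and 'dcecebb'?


DP table for LCS of 'cdada' and 'dcecebb':
       d  c  e  c  e  b  b
    0  0  0  0  0  0  0  0
  c 0  0  1  1  1  1  1  1
  d 0  1  1  1  1  1  1  1
  a 0  1  1  1  1  1  1  1
  d 0  1  1  1  1  1  1  1
  a 0  1  1  1  1  1  1  1
LCS: 'c'
LCS length = 1

1


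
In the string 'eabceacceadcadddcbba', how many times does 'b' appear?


Scanning 'eabceacceadcadddcbba' for 'b':
  Position 2: 'b' -> MATCH (count: 1)
  Position 17: 'b' -> MATCH (count: 2)
  Position 18: 'b' -> MATCH (count: 3)
Total occurrences of 'b': 3

3


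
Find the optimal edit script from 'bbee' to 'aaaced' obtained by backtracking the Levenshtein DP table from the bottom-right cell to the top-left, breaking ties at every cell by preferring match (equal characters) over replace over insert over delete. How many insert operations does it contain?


Edit distance = 5. Backtracking from cell (4, 6) with preference match > replace > insert > delete,
then listing the resulting alignment 'bbee' -> 'aaaced' left to right:
  Step 1: insert 'a' [insertion #1]
  Step 2: insert 'a' [insertion #2]
  Step 3: replace b->a
  Step 4: replace b->c
  Step 5: keep 'e'
  Step 6: replace e->d
Total insertions: 2

2


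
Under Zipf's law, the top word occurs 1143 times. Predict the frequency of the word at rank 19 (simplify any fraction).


Zipf's law: freq(rank) = f1 / rank
f1 = 1143, rank = 19
freq = 1143 / 19
GCD(1143, 19) = 1
Simplified: 1143/19

1143/19


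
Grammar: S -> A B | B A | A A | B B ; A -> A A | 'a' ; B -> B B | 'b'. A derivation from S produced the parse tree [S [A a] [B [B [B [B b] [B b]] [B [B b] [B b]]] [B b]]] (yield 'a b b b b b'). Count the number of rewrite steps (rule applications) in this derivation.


Every bracketed nonterminal node [X ...] in the tree is produced by exactly one rule application.
Reading the tree off as a leftmost derivation:
  Step 1: S  =>  A B   (applied S -> A B)
  Step 2: A B  =>  a B   (applied A -> a)
  Step 3: a B  =>  a B B   (applied B -> B B)
  Step 4: a B B  =>  a B B B   (applied B -> B B)
  Step 5: a B B B  =>  a B B B B   (applied B -> B B)
  Step 6: a B B B B  =>  a b B B B   (applied B -> b)
  Step 7: a b B B B  =>  a b b B B   (applied B -> b)
  Step 8: a b b B B  =>  a b b B B B   (applied B -> B B)
  Step 9: a b b B B B  =>  a b b b B B   (applied B -> b)
  Step 10: a b b b B B  =>  a b b b b B   (applied B -> b)
  Step 11: a b b b b B  =>  a b b b b b   (applied B -> b)
Final yield: a b b b b b
Total rewrite steps: 11

11


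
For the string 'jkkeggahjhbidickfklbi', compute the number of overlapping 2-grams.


String 'jkkeggahjhbidickfklbi' has length L = 21.
Number of overlapping n-grams = L - n + 1
Substituting: 21 - 2 + 1 = 20

20


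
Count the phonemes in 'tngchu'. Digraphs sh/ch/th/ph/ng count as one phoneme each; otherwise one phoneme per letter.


Parsing 'tngchu' greedily, digraphs first:
  't' -> consonant phoneme (phonemes so far: 1)
  'ng' -> digraph (1 consonant phoneme) (phonemes so far: 2)
  'ch' -> digraph (1 consonant phoneme) (phonemes so far: 3)
  'u' -> vowel phoneme (phonemes so far: 4)
Total phonemes: 4

4


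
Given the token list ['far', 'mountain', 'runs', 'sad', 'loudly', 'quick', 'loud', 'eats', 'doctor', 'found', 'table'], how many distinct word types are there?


Listing all tokens and tracking unique types:
  Token 1: 'far' -> NEW (unique so far: 1)
  Token 2: 'mountain' -> NEW (unique so far: 2)
  Token 3: 'runs' -> NEW (unique so far: 3)
  Token 4: 'sad' -> NEW (unique so far: 4)
  Token 5: 'loudly' -> NEW (unique so far: 5)
  Token 6: 'quick' -> NEW (unique so far: 6)
  Token 7: 'loud' -> NEW (unique so far: 7)
  Token 8: 'eats' -> NEW (unique so far: 8)
  Token 9: 'doctor' -> NEW (unique so far: 9)
  Token 10: 'found' -> NEW (unique so far: 10)
  Token 11: 'table' -> NEW (unique so far: 11)
Unique types: ('doctor', 'eats', 'far', 'found', 'loud', 'loudly', 'mountain', 'quick', 'runs', 'sad', 'table')
Vocabulary size: 11

11


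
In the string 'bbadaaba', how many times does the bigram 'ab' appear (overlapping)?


Scanning 'bbadaaba' for bigram 'ab':
  Position 0: 'bb' -> no
  Position 1: 'ba' -> no
  Position 2: 'ad' -> no
  Position 3: 'da' -> no
  Position 4: 'aa' -> no
  Position 5: 'ab' -> MATCH
  Position 6: 'ba' -> no
Total matches: 1

1


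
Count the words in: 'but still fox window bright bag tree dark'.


Counting words by splitting on spaces:
  Word 1: 'but'
  Word 2: 'still'
  Word 3: 'fox'
  Word 4: 'window'
  Word 5: 'bright'
  Word 6: 'bag'
  Word 7: 'tree'
  Word 8: 'dark'
Total words: 8

8


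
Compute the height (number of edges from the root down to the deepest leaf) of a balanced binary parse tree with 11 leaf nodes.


In a balanced binary tree with n leaves the deepest leaf is ceil(log2(n)) edges below the root.
log2(11) = 3.4594
ceil(3.4594) = 4
height (edges) = 4

4


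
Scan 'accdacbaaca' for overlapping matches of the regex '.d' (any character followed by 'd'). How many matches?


Pattern: .d means any character followed by 'd'.
Scanning 'accdacbaaca' position-by-position:
  Pos 0: window 'ac' -> no
  Pos 1: window 'cc' -> no
  Pos 2: window 'cd' -> MATCH
  Pos 3: window 'da' -> no
  Pos 4: window 'ac' -> no
  Pos 5: window 'cb' -> no
  Pos 6: window 'ba' -> no
  Pos 7: window 'aa' -> no
  Pos 8: window 'ac' -> no
  Pos 9: window 'ca' -> no
  Pos 10: window 'a' -> no
Total matches: 1

1


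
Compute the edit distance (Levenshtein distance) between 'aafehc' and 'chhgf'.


Building DP table for s1='aafehc' (len 6) and s2='chhgf' (len 5):
       c  h  h  g  f
    0  1  2  3  4  5
  a 1  1  2  3  4  5
  a 2  2  2  3  4  5
  f 3  3  3  3  4  4
  e 4  4  4  4  4  5
  h 5  5  4  4  5  5
  c 6  5  5  5  5  6
Edit distance = dp[6][5] = 6

6


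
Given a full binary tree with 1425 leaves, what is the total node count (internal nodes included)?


Leaf nodes (terminals): 1425
Internal nodes = n - 1 = 1425 - 1 = 1424
Total = leaves + internal = 1425 + 1424 = 2849

2849


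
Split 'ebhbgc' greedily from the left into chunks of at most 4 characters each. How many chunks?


'ebhbgc' has 6 characters.
Chunking with max size 4:
  Chunk 1: 'ebhb' (positions 0-3)
  Chunk 2: 'gc' (positions 4-5)
Total chunks: ceil(6 / 4) = 2

2


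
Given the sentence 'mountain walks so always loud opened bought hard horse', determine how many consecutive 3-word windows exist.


Word trigrams from [9] words:
  Trigram 1: (mountain walks so)
  Trigram 2: (walks so always)
  Trigram 3: (so always loud)
  Trigram 4: (always loud opened)
  Trigram 5: (loud opened bought)
  Trigram 6: (opened bought hard)
  Trigram 7: (bought hard horse)
Total word trigrams: 9 - 2 = 7

7


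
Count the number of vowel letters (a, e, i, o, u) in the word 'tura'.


Scanning each character of 'tura':
  Position 1: 't' -> consonant (running count: 0)
  Position 2: 'u' -> vowel (running count: 1)
  Position 3: 'r' -> consonant (running count: 1)
  Position 4: 'a' -> vowel (running count: 2)
Total vowels: 2

2


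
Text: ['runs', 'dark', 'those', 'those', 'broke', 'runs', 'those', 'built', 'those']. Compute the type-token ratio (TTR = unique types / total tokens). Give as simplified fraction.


Tokens: 9
Unique types: ('broke', 'built', 'dark', 'runs', 'those') = 5
TTR = 5/9
Already in lowest terms.

5/9


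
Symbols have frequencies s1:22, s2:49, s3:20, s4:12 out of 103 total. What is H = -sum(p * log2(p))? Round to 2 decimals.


Computing entropy H = -sum(p_i * log2(p_i)):
  s1: p = 22/103 = 0.2136, -p*log2(p) = 0.4757
  s2: p = 49/103 = 0.4757, -p*log2(p) = 0.5099
  s3: p = 20/103 = 0.1942, -p*log2(p) = 0.4591
  s4: p = 12/103 = 0.1165, -p*log2(p) = 0.3613
H = sum of terms = 1.8060
Rounded to 2 decimals: 1.81

1.81


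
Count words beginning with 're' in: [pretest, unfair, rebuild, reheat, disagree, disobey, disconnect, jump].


Checking each word for prefix 're':
  'pretest' -> no (count: 0)
  'unfair' -> no (count: 0)
  'rebuild' -> YES, starts with 're' (count: 1)
  'reheat' -> YES, starts with 're' (count: 2)
  'disagree' -> no (count: 2)
  'disobey' -> no (count: 2)
  'disconnect' -> no (count: 2)
  'jump' -> no (count: 2)
Total with prefix 're': 2

2


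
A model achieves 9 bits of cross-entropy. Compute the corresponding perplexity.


Perplexity formula: PP = 2^H
H = 9
PP = 2^9
PP = 2^9 = 512

512


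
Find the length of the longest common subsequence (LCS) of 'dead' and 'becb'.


DP table for LCS of 'dead' and 'becb':
       b  e  c  b
    0  0  0  0  0
  d 0  0  0  0  0
  e 0  0  1  1  1
  a 0  0  1  1  1
  d 0  0  1  1  1
LCS: 'e'
LCS length = 1

1


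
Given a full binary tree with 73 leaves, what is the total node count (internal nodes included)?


Leaf nodes (terminals): 73
Internal nodes = n - 1 = 73 - 1 = 72
Total = leaves + internal = 73 + 72 = 145

145


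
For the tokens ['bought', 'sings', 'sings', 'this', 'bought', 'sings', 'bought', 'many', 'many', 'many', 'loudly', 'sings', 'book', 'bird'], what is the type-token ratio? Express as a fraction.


Tokens: 14
Unique types: ('bird', 'book', 'bought', 'loudly', 'many', 'sings', 'this') = 7
TTR = 7/14
Simplify: divide both by 7 -> 1/2
TTR = 1/2

1/2


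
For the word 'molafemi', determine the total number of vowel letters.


Scanning each character of 'molafemi':
  Position 1: 'm' -> consonant (running count: 0)
  Position 2: 'o' -> vowel (running count: 1)
  Position 3: 'l' -> consonant (running count: 1)
  Position 4: 'a' -> vowel (running count: 2)
  Position 5: 'f' -> consonant (running count: 2)
  Position 6: 'e' -> vowel (running count: 3)
  Position 7: 'm' -> consonant (running count: 3)
  Position 8: 'i' -> vowel (running count: 4)
Total vowels: 4

4


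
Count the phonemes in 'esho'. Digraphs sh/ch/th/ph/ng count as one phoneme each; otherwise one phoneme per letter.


Parsing 'esho' greedily, digraphs first:
  'e' -> vowel phoneme (phonemes so far: 1)
  'sh' -> digraph (1 consonant phoneme) (phonemes so far: 2)
  'o' -> vowel phoneme (phonemes so far: 3)
Total phonemes: 3

3


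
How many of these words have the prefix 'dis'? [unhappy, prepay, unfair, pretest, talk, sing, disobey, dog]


Checking each word for prefix 'dis':
  'unhappy' -> no (count: 0)
  'prepay' -> no (count: 0)
  'unfair' -> no (count: 0)
  'pretest' -> no (count: 0)
  'talk' -> no (count: 0)
  'sing' -> no (count: 0)
  'disobey' -> YES, starts with 'dis' (count: 1)
  'dog' -> no (count: 1)
Total with prefix 'dis': 1

1


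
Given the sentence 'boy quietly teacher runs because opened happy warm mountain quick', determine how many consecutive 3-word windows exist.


Word trigrams from [10] words:
  Trigram 1: (boy quietly teacher)
  Trigram 2: (quietly teacher runs)
  Trigram 3: (teacher runs because)
  Trigram 4: (runs because opened)
  Trigram 5: (because opened happy)
  Trigram 6: (opened happy warm)
  Trigram 7: (happy warm mountain)
  Trigram 8: (warm mountain quick)
Total word trigrams: 10 - 2 = 8

8


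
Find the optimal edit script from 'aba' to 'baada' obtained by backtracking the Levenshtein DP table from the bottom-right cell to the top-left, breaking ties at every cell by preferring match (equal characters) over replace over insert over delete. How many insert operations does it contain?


Edit distance = 3. Backtracking from cell (3, 5) with preference match > replace > insert > delete,
then listing the resulting alignment 'aba' -> 'baada' left to right:
  Step 1: insert 'b' [insertion #1]
  Step 2: insert 'a' [insertion #2]
  Step 3: keep 'a'
  Step 4: replace b->d
  Step 5: keep 'a'
Total insertions: 2

2


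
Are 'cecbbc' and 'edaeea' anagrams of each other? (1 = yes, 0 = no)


Sort characters of 'cecbbc': 'bbccce'
Sort characters of 'edaeea': 'aadeee'
Sorted forms differ -> they are NOT anagrams
Result: 0

0


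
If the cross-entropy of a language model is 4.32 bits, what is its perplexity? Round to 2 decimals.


Perplexity formula: PP = 2^H
H = 4.32
PP = 2^4.32
Decompose: 2^4.32 = 2^4 * 2^0.32
2^4 = 16, 2^0.32 ~ 1.2483305
PP ~ 16 * 1.2483305 = 19.9732880
Rounded to 2 decimals: 19.97

19.97


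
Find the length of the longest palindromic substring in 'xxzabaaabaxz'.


Scanning 'xxzabaaabaxz' for palindromic substrings.
Substring at positions 3-9: 'abaaaba'.
Check: reverse('abaaaba') = 'abaaaba' -> palindrome confirmed.
Neighbouring characters ('z' / 'x') break symmetry, so it cannot extend further.
No longer palindromic substring exists; longest length = 7

7


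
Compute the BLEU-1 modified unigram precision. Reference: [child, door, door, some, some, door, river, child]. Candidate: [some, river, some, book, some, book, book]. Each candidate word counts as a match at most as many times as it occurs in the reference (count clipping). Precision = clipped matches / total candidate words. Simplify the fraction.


Reference word counts: {'child': 2, 'door': 3, 'river': 1, 'some': 2}
Checking each candidate word (with clipping):
  'some' -> in reference (ref count 2, used 1/2) -> match (matches: 1)
  'river' -> in reference (ref count 1, used 1/1) -> match (matches: 2)
  'some' -> in reference (ref count 2, used 2/2) -> match (matches: 3)
  'book' -> not in reference -> no match (matches: 3)
  'some' -> ref count 2 already used up (2/2) -> clipped, no match (matches: 3)
  'book' -> not in reference -> no match (matches: 3)
  'book' -> not in reference -> no match (matches: 3)
Clipped matches: 3, Candidate length: 7
Precision = 3/7

3/7


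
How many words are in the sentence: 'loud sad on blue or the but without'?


Counting words by splitting on spaces:
  Word 1: 'loud'
  Word 2: 'sad'
  Word 3: 'on'
  Word 4: 'blue'
  Word 5: 'or'
  Word 6: 'the'
  Word 7: 'but'
  Word 8: 'without'
Total words: 8

8


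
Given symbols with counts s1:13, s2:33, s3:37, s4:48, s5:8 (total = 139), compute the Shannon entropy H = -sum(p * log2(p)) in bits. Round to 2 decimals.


Computing entropy H = -sum(p_i * log2(p_i)):
  s1: p = 13/139 = 0.0935, -p*log2(p) = 0.3197
  s2: p = 33/139 = 0.2374, -p*log2(p) = 0.4925
  s3: p = 37/139 = 0.2662, -p*log2(p) = 0.5083
  s4: p = 48/139 = 0.3453, -p*log2(p) = 0.5297
  s5: p = 8/139 = 0.0576, -p*log2(p) = 0.2371
H = sum of terms = 2.0873
Rounded to 2 decimals: 2.09

2.09


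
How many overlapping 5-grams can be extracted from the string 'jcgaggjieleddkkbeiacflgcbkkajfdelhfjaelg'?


String 'jcgaggjieleddkkbeiacflgcbkkajfdelhfjaelg' has length L = 40.
Number of overlapping n-grams = L - n + 1
Substituting: 40 - 5 + 1 = 36

36


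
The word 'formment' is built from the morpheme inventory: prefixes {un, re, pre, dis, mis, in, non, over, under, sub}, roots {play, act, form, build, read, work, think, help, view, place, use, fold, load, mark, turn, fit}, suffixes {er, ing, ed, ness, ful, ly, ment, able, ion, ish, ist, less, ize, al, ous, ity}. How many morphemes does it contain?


Segmenting 'formment' against the inventory:
  'form' -> root (morpheme 1)
  'ment' -> suffix (morpheme 2)
Total morphemes: 2

2


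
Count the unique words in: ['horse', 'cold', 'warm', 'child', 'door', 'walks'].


Listing all tokens and tracking unique types:
  Token 1: 'horse' -> NEW (unique so far: 1)
  Token 2: 'cold' -> NEW (unique so far: 2)
  Token 3: 'warm' -> NEW (unique so far: 3)
  Token 4: 'child' -> NEW (unique so far: 4)
  Token 5: 'door' -> NEW (unique so far: 5)
  Token 6: 'walks' -> NEW (unique so far: 6)
Unique types: ('child', 'cold', 'door', 'horse', 'walks', 'warm')
Vocabulary size: 6

6


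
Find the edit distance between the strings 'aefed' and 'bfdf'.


Building DP table for s1='aefed' (len 5) and s2='bfdf' (len 4):
       b  f  d  f
    0  1  2  3  4
  a 1  1  2  3  4
  e 2  2  2  3  4
  f 3  3  2  3  3
  e 4  4  3  3  4
  d 5  5  4  3  4
Edit distance = dp[5][4] = 4

4


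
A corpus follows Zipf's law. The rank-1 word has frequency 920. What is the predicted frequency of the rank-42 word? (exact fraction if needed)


Zipf's law: freq(rank) = f1 / rank
f1 = 920, rank = 42
freq = 920 / 42
GCD(920, 42) = 2
Simplified: 460/21

460/21


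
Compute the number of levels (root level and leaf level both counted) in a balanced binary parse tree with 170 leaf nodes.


In a balanced binary tree with n leaves the deepest leaf is ceil(log2(n)) edges below the root,
so counting node levels inclusive of root and leaves gives ceil(log2(n)) + 1 levels.
log2(170) = 7.4094
ceil(7.4094) = 8
levels = 8 + 1 = 9

9


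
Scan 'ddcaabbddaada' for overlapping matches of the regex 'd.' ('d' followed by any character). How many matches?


Pattern: d. means 'd' followed by any character.
Scanning 'ddcaabbddaada' position-by-position:
  Pos 0: window 'dd' -> MATCH
  Pos 1: window 'dc' -> MATCH
  Pos 2: window 'ca' -> no
  Pos 3: window 'aa' -> no
  Pos 4: window 'ab' -> no
  Pos 5: window 'bb' -> no
  Pos 6: window 'bd' -> no
  Pos 7: window 'dd' -> MATCH
  Pos 8: window 'da' -> MATCH
  Pos 9: window 'aa' -> no
  Pos 10: window 'ad' -> no
  Pos 11: window 'da' -> MATCH
  Pos 12: window 'a' -> no
Total matches: 5

5


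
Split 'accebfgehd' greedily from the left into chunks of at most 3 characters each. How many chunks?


'accebfgehd' has 10 characters.
Chunking with max size 3:
  Chunk 1: 'acc' (positions 0-2)
  Chunk 2: 'ebf' (positions 3-5)
  Chunk 3: 'geh' (positions 6-8)
  Chunk 4: 'd' (positions 9-9)
Total chunks: ceil(10 / 3) = 4

4


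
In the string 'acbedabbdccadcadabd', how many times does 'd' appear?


Scanning 'acbedabbdccadcadabd' for 'd':
  Position 4: 'd' -> MATCH (count: 1)
  Position 8: 'd' -> MATCH (count: 2)
  Position 12: 'd' -> MATCH (count: 3)
  Position 15: 'd' -> MATCH (count: 4)
  Position 18: 'd' -> MATCH (count: 5)
Total occurrences of 'd': 5

5


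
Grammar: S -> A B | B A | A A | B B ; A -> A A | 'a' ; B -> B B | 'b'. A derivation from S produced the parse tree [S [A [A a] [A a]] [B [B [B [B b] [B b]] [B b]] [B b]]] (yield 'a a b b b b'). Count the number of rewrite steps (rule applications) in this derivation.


Every bracketed nonterminal node [X ...] in the tree is produced by exactly one rule application.
Reading the tree off as a leftmost derivation:
  Step 1: S  =>  A B   (applied S -> A B)
  Step 2: A B  =>  A A B   (applied A -> A A)
  Step 3: A A B  =>  a A B   (applied A -> a)
  Step 4: a A B  =>  a a B   (applied A -> a)
  Step 5: a a B  =>  a a B B   (applied B -> B B)
  Step 6: a a B B  =>  a a B B B   (applied B -> B B)
  Step 7: a a B B B  =>  a a B B B B   (applied B -> B B)
  Step 8: a a B B B B  =>  a a b B B B   (applied B -> b)
  Step 9: a a b B B B  =>  a a b b B B   (applied B -> b)
  Step 10: a a b b B B  =>  a a b b b B   (applied B -> b)
  Step 11: a a b b b B  =>  a a b b b b   (applied B -> b)
Final yield: a a b b b b
Total rewrite steps: 11

11


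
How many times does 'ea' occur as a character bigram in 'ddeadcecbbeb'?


Scanning 'ddeadcecbbeb' for bigram 'ea':
  Position 0: 'dd' -> no
  Position 1: 'de' -> no
  Position 2: 'ea' -> MATCH
  Position 3: 'ad' -> no
  Position 4: 'dc' -> no
  Position 5: 'ce' -> no
  Position 6: 'ec' -> no
  Position 7: 'cb' -> no
  Position 8: 'bb' -> no
  Position 9: 'be' -> no
  Position 10: 'eb' -> no
Total matches: 1

1


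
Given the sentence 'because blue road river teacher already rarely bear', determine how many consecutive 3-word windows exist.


Word trigrams from [8] words:
  Trigram 1: (because blue road)
  Trigram 2: (blue road river)
  Trigram 3: (road river teacher)
  Trigram 4: (river teacher already)
  Trigram 5: (teacher already rarely)
  Trigram 6: (already rarely bear)
Total word trigrams: 8 - 2 = 6

6


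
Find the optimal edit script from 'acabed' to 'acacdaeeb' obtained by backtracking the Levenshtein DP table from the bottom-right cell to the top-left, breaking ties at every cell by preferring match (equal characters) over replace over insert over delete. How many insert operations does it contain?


Edit distance = 5. Backtracking from cell (6, 9) with preference match > replace > insert > delete,
then listing the resulting alignment 'acabed' -> 'acacdaeeb' left to right:
  Step 1: insert 'a' [insertion #1]
  Step 2: insert 'c' [insertion #2]
  Step 3: keep 'a'
  Step 4: keep 'c'
  Step 5: insert 'd' [insertion #3]
  Step 6: keep 'a'
  Step 7: replace b->e
  Step 8: keep 'e'
  Step 9: replace d->b
Total insertions: 3

3


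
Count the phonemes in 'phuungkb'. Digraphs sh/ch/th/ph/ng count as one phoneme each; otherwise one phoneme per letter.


Parsing 'phuungkb' greedily, digraphs first:
  'ph' -> digraph (1 consonant phoneme) (phonemes so far: 1)
  'u' -> vowel phoneme (phonemes so far: 2)
  'u' -> vowel phoneme (phonemes so far: 3)
  'ng' -> digraph (1 consonant phoneme) (phonemes so far: 4)
  'k' -> consonant phoneme (phonemes so far: 5)
  'b' -> consonant phoneme (phonemes so far: 6)
Total phonemes: 6

6
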